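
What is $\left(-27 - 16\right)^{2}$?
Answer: $1849$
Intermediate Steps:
$\left(-27 - 16\right)^{2} = \left(-43\right)^{2} = 1849$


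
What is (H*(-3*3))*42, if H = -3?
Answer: 1134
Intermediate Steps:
(H*(-3*3))*42 = -(-9)*3*42 = -3*(-9)*42 = 27*42 = 1134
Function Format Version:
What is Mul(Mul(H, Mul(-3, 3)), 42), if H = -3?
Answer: 1134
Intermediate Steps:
Mul(Mul(H, Mul(-3, 3)), 42) = Mul(Mul(-3, Mul(-3, 3)), 42) = Mul(Mul(-3, -9), 42) = Mul(27, 42) = 1134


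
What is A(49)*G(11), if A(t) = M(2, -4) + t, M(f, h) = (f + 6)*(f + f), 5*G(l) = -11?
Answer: -891/5 ≈ -178.20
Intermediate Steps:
G(l) = -11/5 (G(l) = (⅕)*(-11) = -11/5)
M(f, h) = 2*f*(6 + f) (M(f, h) = (6 + f)*(2*f) = 2*f*(6 + f))
A(t) = 32 + t (A(t) = 2*2*(6 + 2) + t = 2*2*8 + t = 32 + t)
A(49)*G(11) = (32 + 49)*(-11/5) = 81*(-11/5) = -891/5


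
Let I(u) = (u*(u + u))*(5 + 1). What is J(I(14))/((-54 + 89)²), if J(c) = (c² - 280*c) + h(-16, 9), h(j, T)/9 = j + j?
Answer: 4873056/1225 ≈ 3978.0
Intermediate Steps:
h(j, T) = 18*j (h(j, T) = 9*(j + j) = 9*(2*j) = 18*j)
I(u) = 12*u² (I(u) = (u*(2*u))*6 = (2*u²)*6 = 12*u²)
J(c) = -288 + c² - 280*c (J(c) = (c² - 280*c) + 18*(-16) = (c² - 280*c) - 288 = -288 + c² - 280*c)
J(I(14))/((-54 + 89)²) = (-288 + (12*14²)² - 3360*14²)/((-54 + 89)²) = (-288 + (12*196)² - 3360*196)/(35²) = (-288 + 2352² - 280*2352)/1225 = (-288 + 5531904 - 658560)*(1/1225) = 4873056*(1/1225) = 4873056/1225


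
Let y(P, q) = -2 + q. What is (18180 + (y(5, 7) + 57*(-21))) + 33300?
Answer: 50288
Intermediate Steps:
(18180 + (y(5, 7) + 57*(-21))) + 33300 = (18180 + ((-2 + 7) + 57*(-21))) + 33300 = (18180 + (5 - 1197)) + 33300 = (18180 - 1192) + 33300 = 16988 + 33300 = 50288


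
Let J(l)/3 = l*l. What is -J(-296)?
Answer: -262848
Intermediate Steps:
J(l) = 3*l² (J(l) = 3*(l*l) = 3*l²)
-J(-296) = -3*(-296)² = -3*87616 = -1*262848 = -262848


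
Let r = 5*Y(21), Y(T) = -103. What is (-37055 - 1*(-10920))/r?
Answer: 5227/103 ≈ 50.748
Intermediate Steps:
r = -515 (r = 5*(-103) = -515)
(-37055 - 1*(-10920))/r = (-37055 - 1*(-10920))/(-515) = (-37055 + 10920)*(-1/515) = -26135*(-1/515) = 5227/103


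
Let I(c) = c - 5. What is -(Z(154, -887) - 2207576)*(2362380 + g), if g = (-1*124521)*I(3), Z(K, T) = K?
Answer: 5764510374084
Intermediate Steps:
I(c) = -5 + c
g = 249042 (g = (-1*124521)*(-5 + 3) = -124521*(-2) = 249042)
-(Z(154, -887) - 2207576)*(2362380 + g) = -(154 - 2207576)*(2362380 + 249042) = -(-2207422)*2611422 = -1*(-5764510374084) = 5764510374084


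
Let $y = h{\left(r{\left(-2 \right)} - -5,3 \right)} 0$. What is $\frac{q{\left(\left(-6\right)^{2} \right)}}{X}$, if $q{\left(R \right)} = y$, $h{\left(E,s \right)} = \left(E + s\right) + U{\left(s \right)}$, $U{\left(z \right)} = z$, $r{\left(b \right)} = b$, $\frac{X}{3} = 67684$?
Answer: $0$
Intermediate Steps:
$X = 203052$ ($X = 3 \cdot 67684 = 203052$)
$h{\left(E,s \right)} = E + 2 s$ ($h{\left(E,s \right)} = \left(E + s\right) + s = E + 2 s$)
$y = 0$ ($y = \left(\left(-2 - -5\right) + 2 \cdot 3\right) 0 = \left(\left(-2 + 5\right) + 6\right) 0 = \left(3 + 6\right) 0 = 9 \cdot 0 = 0$)
$q{\left(R \right)} = 0$
$\frac{q{\left(\left(-6\right)^{2} \right)}}{X} = \frac{0}{203052} = 0 \cdot \frac{1}{203052} = 0$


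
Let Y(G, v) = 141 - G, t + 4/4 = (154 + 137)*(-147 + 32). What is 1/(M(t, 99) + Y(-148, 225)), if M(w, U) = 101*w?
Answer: -1/3379777 ≈ -2.9588e-7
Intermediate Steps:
t = -33466 (t = -1 + (154 + 137)*(-147 + 32) = -1 + 291*(-115) = -1 - 33465 = -33466)
1/(M(t, 99) + Y(-148, 225)) = 1/(101*(-33466) + (141 - 1*(-148))) = 1/(-3380066 + (141 + 148)) = 1/(-3380066 + 289) = 1/(-3379777) = -1/3379777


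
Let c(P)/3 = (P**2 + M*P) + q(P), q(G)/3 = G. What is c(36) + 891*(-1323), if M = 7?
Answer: -1173825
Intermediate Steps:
q(G) = 3*G
c(P) = 3*P**2 + 30*P (c(P) = 3*((P**2 + 7*P) + 3*P) = 3*(P**2 + 10*P) = 3*P**2 + 30*P)
c(36) + 891*(-1323) = 3*36*(10 + 36) + 891*(-1323) = 3*36*46 - 1178793 = 4968 - 1178793 = -1173825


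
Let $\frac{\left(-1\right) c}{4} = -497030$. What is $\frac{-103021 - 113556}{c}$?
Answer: $- \frac{216577}{1988120} \approx -0.10894$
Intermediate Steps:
$c = 1988120$ ($c = \left(-4\right) \left(-497030\right) = 1988120$)
$\frac{-103021 - 113556}{c} = \frac{-103021 - 113556}{1988120} = \left(-216577\right) \frac{1}{1988120} = - \frac{216577}{1988120}$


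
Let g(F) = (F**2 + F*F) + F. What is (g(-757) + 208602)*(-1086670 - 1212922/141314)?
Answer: -103957704930880893/70657 ≈ -1.4713e+12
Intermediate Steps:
g(F) = F + 2*F**2 (g(F) = (F**2 + F**2) + F = 2*F**2 + F = F + 2*F**2)
(g(-757) + 208602)*(-1086670 - 1212922/141314) = (-757*(1 + 2*(-757)) + 208602)*(-1086670 - 1212922/141314) = (-757*(1 - 1514) + 208602)*(-1086670 - 1212922*1/141314) = (-757*(-1513) + 208602)*(-1086670 - 606461/70657) = (1145341 + 208602)*(-76781448651/70657) = 1353943*(-76781448651/70657) = -103957704930880893/70657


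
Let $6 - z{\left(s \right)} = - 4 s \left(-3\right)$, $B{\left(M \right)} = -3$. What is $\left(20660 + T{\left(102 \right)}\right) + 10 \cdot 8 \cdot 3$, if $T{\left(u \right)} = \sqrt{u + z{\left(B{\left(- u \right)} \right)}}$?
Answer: $20912$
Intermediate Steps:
$z{\left(s \right)} = 6 - 12 s$ ($z{\left(s \right)} = 6 - - 4 s \left(-3\right) = 6 - 12 s$)
$T{\left(u \right)} = \sqrt{42 + u}$ ($T{\left(u \right)} = \sqrt{u + \left(6 - -36\right)} = \sqrt{u + \left(6 + 36\right)} = \sqrt{u + 42} = \sqrt{42 + u}$)
$\left(20660 + T{\left(102 \right)}\right) + 10 \cdot 8 \cdot 3 = \left(20660 + \sqrt{42 + 102}\right) + 10 \cdot 8 \cdot 3 = \left(20660 + \sqrt{144}\right) + 80 \cdot 3 = \left(20660 + 12\right) + 240 = 20672 + 240 = 20912$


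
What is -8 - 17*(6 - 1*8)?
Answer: 26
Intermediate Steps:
-8 - 17*(6 - 1*8) = -8 - 17*(6 - 8) = -8 - 17*(-2) = -8 + 34 = 26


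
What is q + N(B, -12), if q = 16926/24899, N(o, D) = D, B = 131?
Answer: -40266/3557 ≈ -11.320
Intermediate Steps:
q = 2418/3557 (q = 16926*(1/24899) = 2418/3557 ≈ 0.67979)
q + N(B, -12) = 2418/3557 - 12 = -40266/3557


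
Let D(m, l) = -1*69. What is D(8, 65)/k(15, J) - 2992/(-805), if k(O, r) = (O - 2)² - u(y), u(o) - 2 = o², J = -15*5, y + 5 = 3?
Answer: 432151/131215 ≈ 3.2935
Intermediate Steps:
y = -2 (y = -5 + 3 = -2)
D(m, l) = -69
J = -75
u(o) = 2 + o²
k(O, r) = -6 + (-2 + O)² (k(O, r) = (O - 2)² - (2 + (-2)²) = (-2 + O)² - (2 + 4) = (-2 + O)² - 1*6 = (-2 + O)² - 6 = -6 + (-2 + O)²)
D(8, 65)/k(15, J) - 2992/(-805) = -69/(-6 + (-2 + 15)²) - 2992/(-805) = -69/(-6 + 13²) - 2992*(-1/805) = -69/(-6 + 169) + 2992/805 = -69/163 + 2992/805 = 432151/131215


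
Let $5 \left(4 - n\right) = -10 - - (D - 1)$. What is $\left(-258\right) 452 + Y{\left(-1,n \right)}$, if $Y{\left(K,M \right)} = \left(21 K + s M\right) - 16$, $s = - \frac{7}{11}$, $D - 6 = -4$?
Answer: $- \frac{6416118}{55} \approx -1.1666 \cdot 10^{5}$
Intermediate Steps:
$D = 2$ ($D = 6 - 4 = 2$)
$s = - \frac{7}{11}$ ($s = \left(-7\right) \frac{1}{11} = - \frac{7}{11} \approx -0.63636$)
$n = \frac{29}{5}$ ($n = 4 - \frac{-10 - - (2 - 1)}{5} = 4 - \frac{-10 - \left(-1\right) 1}{5} = 4 - \frac{-10 - -1}{5} = 4 - \frac{-10 + 1}{5} = 4 - - \frac{9}{5} = 4 + \frac{9}{5} = \frac{29}{5} \approx 5.8$)
$Y{\left(K,M \right)} = -16 + 21 K - \frac{7 M}{11}$ ($Y{\left(K,M \right)} = \left(21 K - \frac{7 M}{11}\right) - 16 = -16 + 21 K - \frac{7 M}{11}$)
$\left(-258\right) 452 + Y{\left(-1,n \right)} = \left(-258\right) 452 - \frac{2238}{55} = -116616 - \frac{2238}{55} = - \frac{6416118}{55}$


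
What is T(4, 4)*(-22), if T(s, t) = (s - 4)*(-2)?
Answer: 0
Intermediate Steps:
T(s, t) = 8 - 2*s (T(s, t) = (-4 + s)*(-2) = 8 - 2*s)
T(4, 4)*(-22) = (8 - 2*4)*(-22) = (8 - 8)*(-22) = 0*(-22) = 0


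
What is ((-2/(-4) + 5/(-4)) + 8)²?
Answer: 841/16 ≈ 52.563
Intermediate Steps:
((-2/(-4) + 5/(-4)) + 8)² = ((-2*(-¼) + 5*(-¼)) + 8)² = ((½ - 5/4) + 8)² = (-¾ + 8)² = (29/4)² = 841/16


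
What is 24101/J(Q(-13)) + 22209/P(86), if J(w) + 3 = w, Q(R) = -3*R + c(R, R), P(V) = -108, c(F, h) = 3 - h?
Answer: 60335/234 ≈ 257.84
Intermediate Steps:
Q(R) = 3 - 4*R (Q(R) = -3*R + (3 - R) = 3 - 4*R)
J(w) = -3 + w
24101/J(Q(-13)) + 22209/P(86) = 24101/(-3 + (3 - 4*(-13))) + 22209/(-108) = 24101/(-3 + (3 + 52)) + 22209*(-1/108) = 24101/(-3 + 55) - 7403/36 = 24101/52 - 7403/36 = 60335/234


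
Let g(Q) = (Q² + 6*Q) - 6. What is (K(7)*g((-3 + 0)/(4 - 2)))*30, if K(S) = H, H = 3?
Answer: -2295/2 ≈ -1147.5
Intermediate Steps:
K(S) = 3
g(Q) = -6 + Q² + 6*Q
(K(7)*g((-3 + 0)/(4 - 2)))*30 = (3*(-6 + ((-3 + 0)/(4 - 2))² + 6*((-3 + 0)/(4 - 2))))*30 = (3*(-6 + (-3/2)² + 6*(-3/2)))*30 = (3*(-6 + 9/4 - 9))*30 = (3*(-51/4))*30 = -153/4*30 = -2295/2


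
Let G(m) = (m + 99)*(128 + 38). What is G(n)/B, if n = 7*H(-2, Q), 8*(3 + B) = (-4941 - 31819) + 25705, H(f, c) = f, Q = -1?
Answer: -112880/11079 ≈ -10.189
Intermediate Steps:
B = -11079/8 (B = -3 + ((-4941 - 31819) + 25705)/8 = -3 + (-36760 + 25705)/8 = -3 + (⅛)*(-11055) = -3 - 11055/8 = -11079/8 ≈ -1384.9)
n = -14 (n = 7*(-2) = -14)
G(m) = 16434 + 166*m (G(m) = (99 + m)*166 = 16434 + 166*m)
G(n)/B = (16434 + 166*(-14))/(-11079/8) = (16434 - 2324)*(-8/11079) = 14110*(-8/11079) = -112880/11079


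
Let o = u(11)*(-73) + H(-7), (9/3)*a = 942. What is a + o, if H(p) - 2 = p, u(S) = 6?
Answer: -129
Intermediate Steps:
a = 314 (a = (⅓)*942 = 314)
H(p) = 2 + p
o = -443 (o = 6*(-73) + (2 - 7) = -438 - 5 = -443)
a + o = 314 - 443 = -129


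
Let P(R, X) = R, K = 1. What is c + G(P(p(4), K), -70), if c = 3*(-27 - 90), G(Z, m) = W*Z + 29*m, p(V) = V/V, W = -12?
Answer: -2393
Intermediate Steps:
p(V) = 1
G(Z, m) = -12*Z + 29*m
c = -351 (c = 3*(-117) = -351)
c + G(P(p(4), K), -70) = -351 + (-12*1 + 29*(-70)) = -351 + (-12 - 2030) = -351 - 2042 = -2393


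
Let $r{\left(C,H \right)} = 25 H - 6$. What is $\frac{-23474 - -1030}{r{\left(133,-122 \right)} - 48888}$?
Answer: $\frac{5611}{12986} \approx 0.43208$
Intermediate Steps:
$r{\left(C,H \right)} = -6 + 25 H$
$\frac{-23474 - -1030}{r{\left(133,-122 \right)} - 48888} = \frac{-23474 - -1030}{\left(-6 + 25 \left(-122\right)\right) - 48888} = \frac{-23474 + 1030}{\left(-6 - 3050\right) - 48888} = - \frac{22444}{-3056 - 48888} = - \frac{22444}{-51944} = \left(-22444\right) \left(- \frac{1}{51944}\right) = \frac{5611}{12986}$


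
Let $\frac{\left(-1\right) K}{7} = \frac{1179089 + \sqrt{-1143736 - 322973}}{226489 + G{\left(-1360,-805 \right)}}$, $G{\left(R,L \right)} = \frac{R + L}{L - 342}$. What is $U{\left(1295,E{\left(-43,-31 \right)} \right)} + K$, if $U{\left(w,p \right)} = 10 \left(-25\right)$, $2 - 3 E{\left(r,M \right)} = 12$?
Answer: $- \frac{74413167581}{259785048} - \frac{8029 i \sqrt{1466709}}{259785048} \approx -286.44 - 0.03743 i$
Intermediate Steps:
$E{\left(r,M \right)} = - \frac{10}{3}$ ($E{\left(r,M \right)} = \frac{2}{3} - 4 = - \frac{10}{3}$)
$G{\left(R,L \right)} = \frac{L + R}{-342 + L}$
$U{\left(w,p \right)} = -250$
$K = - \frac{9466905581}{259785048} - \frac{8029 i \sqrt{1466709}}{259785048}$ ($K = - 7 \frac{1179089 + \sqrt{-1143736 - 322973}}{226489 + \frac{-805 - 1360}{-342 - 805}} = - 7 \frac{1179089 + \sqrt{-1466709}}{226489 + \frac{1}{-1147} \left(-2165\right)} = - 7 \frac{1179089 + i \sqrt{1466709}}{226489 - - \frac{2165}{1147}} = - 7 \frac{1179089 + i \sqrt{1466709}}{226489 + \frac{2165}{1147}} = - 7 \frac{1179089 + i \sqrt{1466709}}{\frac{259785048}{1147}} = - 7 \left(1179089 + i \sqrt{1466709}\right) \frac{1147}{259785048} = - 7 \left(\frac{1352415083}{259785048} + \frac{1147 i \sqrt{1466709}}{259785048}\right) = - \frac{9466905581}{259785048} - \frac{8029 i \sqrt{1466709}}{259785048} \approx -36.441 - 0.03743 i$)
$U{\left(1295,E{\left(-43,-31 \right)} \right)} + K = -250 - \left(\frac{9466905581}{259785048} + \frac{8029 i \sqrt{1466709}}{259785048}\right) = - \frac{74413167581}{259785048} - \frac{8029 i \sqrt{1466709}}{259785048}$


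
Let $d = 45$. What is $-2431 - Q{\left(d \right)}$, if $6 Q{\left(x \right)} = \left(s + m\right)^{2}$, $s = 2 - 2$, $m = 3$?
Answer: $- \frac{4865}{2} \approx -2432.5$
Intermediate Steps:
$s = 0$ ($s = 2 - 2 = 0$)
$Q{\left(x \right)} = \frac{3}{2}$ ($Q{\left(x \right)} = \frac{\left(0 + 3\right)^{2}}{6} = \frac{3^{2}}{6} = \frac{1}{6} \cdot 9 = \frac{3}{2}$)
$-2431 - Q{\left(d \right)} = -2431 - \frac{3}{2} = - \frac{4865}{2}$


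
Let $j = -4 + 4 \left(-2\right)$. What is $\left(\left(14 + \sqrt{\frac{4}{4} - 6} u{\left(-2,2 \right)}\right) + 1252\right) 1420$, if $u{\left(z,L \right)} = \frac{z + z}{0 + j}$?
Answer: $1797720 + \frac{1420 i \sqrt{5}}{3} \approx 1.7977 \cdot 10^{6} + 1058.4 i$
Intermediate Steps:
$j = -12$ ($j = -4 - 8 = -12$)
$u{\left(z,L \right)} = - \frac{z}{6}$ ($u{\left(z,L \right)} = \frac{z + z}{0 - 12} = \frac{2 z}{-12} = 2 z \left(- \frac{1}{12}\right) = - \frac{z}{6}$)
$\left(\left(14 + \sqrt{\frac{4}{4} - 6} u{\left(-2,2 \right)}\right) + 1252\right) 1420 = \left(\left(14 + \sqrt{\frac{4}{4} - 6} \left(\left(- \frac{1}{6}\right) \left(-2\right)\right)\right) + 1252\right) 1420 = \left(\left(14 + \sqrt{4 \cdot \frac{1}{4} - 6} \cdot \frac{1}{3}\right) + 1252\right) 1420 = \left(\left(14 + \sqrt{1 - 6} \cdot \frac{1}{3}\right) + 1252\right) 1420 = \left(\left(14 + \sqrt{-5} \cdot \frac{1}{3}\right) + 1252\right) 1420 = \left(\left(14 + i \sqrt{5} \cdot \frac{1}{3}\right) + 1252\right) 1420 = \left(\left(14 + \frac{i \sqrt{5}}{3}\right) + 1252\right) 1420 = \left(1266 + \frac{i \sqrt{5}}{3}\right) 1420 = 1797720 + \frac{1420 i \sqrt{5}}{3}$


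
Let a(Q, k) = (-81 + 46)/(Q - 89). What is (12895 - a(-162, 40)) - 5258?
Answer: 1916852/251 ≈ 7636.9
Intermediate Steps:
a(Q, k) = -35/(-89 + Q)
(12895 - a(-162, 40)) - 5258 = (12895 - (-35)/(-89 - 162)) - 5258 = (12895 - (-35)/(-251)) - 5258 = (12895 - (-35)*(-1)/251) - 5258 = (12895 - 1*35/251) - 5258 = (12895 - 35/251) - 5258 = 3236610/251 - 5258 = 1916852/251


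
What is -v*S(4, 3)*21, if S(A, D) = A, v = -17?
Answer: 1428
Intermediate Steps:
-v*S(4, 3)*21 = -(-17*4)*21 = -(-68)*21 = -1*(-1428) = 1428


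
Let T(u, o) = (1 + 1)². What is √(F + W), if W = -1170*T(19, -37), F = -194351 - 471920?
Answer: I*√670951 ≈ 819.12*I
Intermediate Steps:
T(u, o) = 4 (T(u, o) = 2² = 4)
F = -666271
W = -4680 (W = -1170*4 = -4680)
√(F + W) = √(-666271 - 4680) = √(-670951) = I*√670951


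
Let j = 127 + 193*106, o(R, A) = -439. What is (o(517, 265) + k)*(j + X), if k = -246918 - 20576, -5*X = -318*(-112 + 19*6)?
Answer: -27747409413/5 ≈ -5.5495e+9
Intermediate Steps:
X = 636/5 (X = -(-318)*(-112 + 19*6)/5 = -(-318)*(-112 + 114)/5 = -(-318)*2/5 = -⅕*(-636) = 636/5 ≈ 127.20)
j = 20585 (j = 127 + 20458 = 20585)
k = -267494
(o(517, 265) + k)*(j + X) = (-439 - 267494)*(20585 + 636/5) = -267933*103561/5 = -27747409413/5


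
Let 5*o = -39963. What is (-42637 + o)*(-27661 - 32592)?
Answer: 15252926444/5 ≈ 3.0506e+9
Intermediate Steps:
o = -39963/5 (o = (⅕)*(-39963) = -39963/5 ≈ -7992.6)
(-42637 + o)*(-27661 - 32592) = (-42637 - 39963/5)*(-27661 - 32592) = -253148/5*(-60253) = 15252926444/5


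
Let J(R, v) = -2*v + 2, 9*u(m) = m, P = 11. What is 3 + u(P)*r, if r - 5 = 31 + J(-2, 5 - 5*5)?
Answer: 295/3 ≈ 98.333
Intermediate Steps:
u(m) = m/9
J(R, v) = 2 - 2*v
r = 78 (r = 5 + (31 + (2 - 2*(5 - 5*5))) = 5 + (31 + (2 - 2*(5 - 25))) = 5 + (31 + (2 - 2*(-20))) = 5 + (31 + (2 + 40)) = 5 + (31 + 42) = 5 + 73 = 78)
3 + u(P)*r = 3 + ((1/9)*11)*78 = 3 + (11/9)*78 = 3 + 286/3 = 295/3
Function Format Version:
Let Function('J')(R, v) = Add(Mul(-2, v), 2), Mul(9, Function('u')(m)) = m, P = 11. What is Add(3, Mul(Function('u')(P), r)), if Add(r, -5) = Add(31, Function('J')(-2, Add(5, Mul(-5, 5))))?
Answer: Rational(295, 3) ≈ 98.333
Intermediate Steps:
Function('u')(m) = Mul(Rational(1, 9), m)
Function('J')(R, v) = Add(2, Mul(-2, v))
r = 78 (r = Add(5, Add(31, Add(2, Mul(-2, Add(5, Mul(-5, 5)))))) = Add(5, Add(31, Add(2, Mul(-2, Add(5, -25))))) = Add(5, Add(31, Add(2, Mul(-2, -20)))) = Add(5, Add(31, Add(2, 40))) = Add(5, Add(31, 42)) = Add(5, 73) = 78)
Add(3, Mul(Function('u')(P), r)) = Add(3, Mul(Mul(Rational(1, 9), 11), 78)) = Add(3, Mul(Rational(11, 9), 78)) = Add(3, Rational(286, 3)) = Rational(295, 3)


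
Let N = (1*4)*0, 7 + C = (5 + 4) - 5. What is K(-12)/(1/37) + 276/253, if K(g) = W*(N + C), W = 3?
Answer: -3651/11 ≈ -331.91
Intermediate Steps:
C = -3 (C = -7 + ((5 + 4) - 5) = -7 + (9 - 5) = -7 + 4 = -3)
N = 0 (N = 4*0 = 0)
K(g) = -9 (K(g) = 3*(0 - 3) = 3*(-3) = -9)
K(-12)/(1/37) + 276/253 = -9/(1/37) + 276/253 = -9/1/37 + 276*(1/253) = -9*37 + 12/11 = -333 + 12/11 = -3651/11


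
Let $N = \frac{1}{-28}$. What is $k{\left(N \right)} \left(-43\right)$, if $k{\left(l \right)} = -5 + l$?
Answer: $\frac{6063}{28} \approx 216.54$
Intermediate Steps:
$N = - \frac{1}{28} \approx -0.035714$
$k{\left(N \right)} \left(-43\right) = \left(-5 - \frac{1}{28}\right) \left(-43\right) = \left(- \frac{141}{28}\right) \left(-43\right) = \frac{6063}{28}$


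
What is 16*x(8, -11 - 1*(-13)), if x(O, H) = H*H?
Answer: 64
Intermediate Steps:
x(O, H) = H²
16*x(8, -11 - 1*(-13)) = 16*(-11 - 1*(-13))² = 16*(-11 + 13)² = 16*2² = 16*4 = 64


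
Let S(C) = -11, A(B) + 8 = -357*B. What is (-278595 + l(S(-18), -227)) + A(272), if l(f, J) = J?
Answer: -375934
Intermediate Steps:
A(B) = -8 - 357*B
(-278595 + l(S(-18), -227)) + A(272) = (-278595 - 227) + (-8 - 357*272) = -278822 + (-8 - 97104) = -278822 - 97112 = -375934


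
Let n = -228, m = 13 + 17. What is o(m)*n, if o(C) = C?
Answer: -6840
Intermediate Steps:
m = 30
o(m)*n = 30*(-228) = -6840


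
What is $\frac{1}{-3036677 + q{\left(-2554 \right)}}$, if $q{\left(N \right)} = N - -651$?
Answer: $- \frac{1}{3038580} \approx -3.291 \cdot 10^{-7}$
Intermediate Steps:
$q{\left(N \right)} = 651 + N$ ($q{\left(N \right)} = N + 651 = 651 + N$)
$\frac{1}{-3036677 + q{\left(-2554 \right)}} = \frac{1}{-3036677 + \left(651 - 2554\right)} = \frac{1}{-3036677 - 1903} = \frac{1}{-3038580} = - \frac{1}{3038580}$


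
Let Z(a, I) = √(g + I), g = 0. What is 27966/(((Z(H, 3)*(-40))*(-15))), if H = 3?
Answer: 4661*√3/300 ≈ 26.910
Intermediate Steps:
Z(a, I) = √I (Z(a, I) = √(0 + I) = √I)
27966/(((Z(H, 3)*(-40))*(-15))) = 27966/(((√3*(-40))*(-15))) = 27966/((-40*√3*(-15))) = 27966/((600*√3)) = 27966*(√3/1800) = 4661*√3/300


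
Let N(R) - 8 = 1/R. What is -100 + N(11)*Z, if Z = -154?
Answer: -1346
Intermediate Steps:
N(R) = 8 + 1/R
-100 + N(11)*Z = -100 + (8 + 1/11)*(-154) = -100 + (89/11)*(-154) = -100 - 1246 = -1346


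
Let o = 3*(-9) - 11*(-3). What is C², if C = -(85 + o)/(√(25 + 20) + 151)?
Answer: 94593863/258917768 - 3751293*√5/258917768 ≈ 0.33295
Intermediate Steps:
o = 6 (o = -27 - 1*(-33) = -27 + 33 = 6)
C = -91/(151 + 3*√5) (C = -(85 + 6)/(√(25 + 20) + 151) = -91/(√45 + 151) = -91/(3*√5 + 151) = -91/(151 + 3*√5) ≈ -0.57701)
C² = (-13741/22756 + 273*√5/22756)²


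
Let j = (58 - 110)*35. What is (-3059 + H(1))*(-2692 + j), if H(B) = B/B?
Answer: 13797696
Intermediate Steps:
j = -1820 (j = -52*35 = -1820)
H(B) = 1
(-3059 + H(1))*(-2692 + j) = (-3059 + 1)*(-2692 - 1820) = -3058*(-4512) = 13797696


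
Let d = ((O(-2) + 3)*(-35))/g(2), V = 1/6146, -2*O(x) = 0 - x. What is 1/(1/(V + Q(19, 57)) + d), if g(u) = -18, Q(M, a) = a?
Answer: 3152907/12316619 ≈ 0.25599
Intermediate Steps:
O(x) = x/2 (O(x) = -(0 - x)/2 = -(-1)*x/2 = x/2)
V = 1/6146 ≈ 0.00016271
d = 35/9 (d = (((½)*(-2) + 3)*(-35))/(-18) = ((-1 + 3)*(-35))*(-1/18) = (2*(-35))*(-1/18) = -70*(-1/18) = 35/9 ≈ 3.8889)
1/(1/(V + Q(19, 57)) + d) = 1/(1/(1/6146 + 57) + 35/9) = 1/(1/(350323/6146) + 35/9) = 1/(6146/350323 + 35/9) = 1/(12316619/3152907) = 3152907/12316619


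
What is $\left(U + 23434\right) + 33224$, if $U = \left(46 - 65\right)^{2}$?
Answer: $57019$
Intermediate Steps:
$U = 361$ ($U = \left(-19\right)^{2} = 361$)
$\left(U + 23434\right) + 33224 = \left(361 + 23434\right) + 33224 = 23795 + 33224 = 57019$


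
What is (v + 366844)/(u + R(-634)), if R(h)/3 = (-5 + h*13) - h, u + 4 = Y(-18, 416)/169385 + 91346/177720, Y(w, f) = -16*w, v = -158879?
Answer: -626039164902300/68762963972903 ≈ -9.1043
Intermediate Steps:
u = -10488858323/3010310220 (u = -4 + (-16*(-18)/169385 + 91346/177720) = -4 + (288*(1/169385) + 91346*(1/177720)) = -4 + (288/169385 + 45673/88860) = -4 + 1552382557/3010310220 = -10488858323/3010310220 ≈ -3.4843)
R(h) = -15 + 36*h (R(h) = 3*((-5 + h*13) - h) = 3*((-5 + 13*h) - h) = 3*(-5 + 12*h) = -15 + 36*h)
(v + 366844)/(u + R(-634)) = (-158879 + 366844)/(-10488858323/3010310220 + (-15 + 36*(-634))) = 207965/(-10488858323/3010310220 + (-15 - 22824)) = 207965/(-10488858323/3010310220 - 22839) = 207965/(-68762963972903/3010310220) = 207965*(-3010310220/68762963972903) = -626039164902300/68762963972903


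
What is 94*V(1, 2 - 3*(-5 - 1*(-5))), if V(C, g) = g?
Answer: 188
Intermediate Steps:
94*V(1, 2 - 3*(-5 - 1*(-5))) = 94*(2 - 3*(-5 - 1*(-5))) = 94*(2 - 3*(-5 + 5)) = 94*(2 - 3*0) = 94*(2 + 0) = 94*2 = 188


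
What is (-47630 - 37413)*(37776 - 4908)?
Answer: -2795193324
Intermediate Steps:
(-47630 - 37413)*(37776 - 4908) = -85043*32868 = -2795193324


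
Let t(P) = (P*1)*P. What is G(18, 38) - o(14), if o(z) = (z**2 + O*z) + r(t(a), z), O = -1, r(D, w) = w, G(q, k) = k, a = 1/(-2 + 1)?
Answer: -158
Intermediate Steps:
a = -1 (a = 1/(-1) = -1)
t(P) = P**2 (t(P) = P*P = P**2)
o(z) = z**2 (o(z) = (z**2 - z) + z = z**2)
G(18, 38) - o(14) = 38 - 1*14**2 = 38 - 1*196 = 38 - 196 = -158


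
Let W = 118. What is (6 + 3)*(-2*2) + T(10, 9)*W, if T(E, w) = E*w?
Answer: 10584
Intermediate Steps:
(6 + 3)*(-2*2) + T(10, 9)*W = (6 + 3)*(-2*2) + (10*9)*118 = 9*(-4) + 90*118 = -36 + 10620 = 10584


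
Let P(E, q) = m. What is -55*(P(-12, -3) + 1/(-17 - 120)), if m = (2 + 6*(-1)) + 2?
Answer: 15125/137 ≈ 110.40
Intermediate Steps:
m = -2 (m = (2 - 6) + 2 = -4 + 2 = -2)
P(E, q) = -2
-55*(P(-12, -3) + 1/(-17 - 120)) = -55*(-2 + 1/(-17 - 120)) = -55*(-2 + 1/(-137)) = -55*(-2 - 1/137) = -55*(-275/137) = 15125/137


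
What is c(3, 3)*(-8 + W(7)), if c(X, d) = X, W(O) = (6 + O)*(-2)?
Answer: -102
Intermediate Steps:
W(O) = -12 - 2*O
c(3, 3)*(-8 + W(7)) = 3*(-8 + (-12 - 2*7)) = 3*(-8 + (-12 - 14)) = 3*(-8 - 26) = 3*(-34) = -102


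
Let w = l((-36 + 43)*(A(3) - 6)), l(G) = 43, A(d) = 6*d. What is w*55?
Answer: 2365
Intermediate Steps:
w = 43
w*55 = 43*55 = 2365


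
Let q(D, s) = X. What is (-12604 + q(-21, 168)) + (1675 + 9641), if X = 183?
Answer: -1105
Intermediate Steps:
q(D, s) = 183
(-12604 + q(-21, 168)) + (1675 + 9641) = (-12604 + 183) + (1675 + 9641) = -12421 + 11316 = -1105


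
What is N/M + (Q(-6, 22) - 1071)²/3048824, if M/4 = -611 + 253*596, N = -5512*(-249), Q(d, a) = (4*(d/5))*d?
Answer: 10076983071139/3815527015400 ≈ 2.6410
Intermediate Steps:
Q(d, a) = 4*d²/5 (Q(d, a) = (4*(d*(⅕)))*d = (4*(d/5))*d = (4*d/5)*d = 4*d²/5)
N = 1372488
M = 600708 (M = 4*(-611 + 253*596) = 4*(-611 + 150788) = 4*150177 = 600708)
N/M + (Q(-6, 22) - 1071)²/3048824 = 1372488/600708 + ((⅘)*(-6)² - 1071)²/3048824 = 1372488*(1/600708) + ((⅘)*36 - 1071)²*(1/3048824) = 114374/50059 + (144/5 - 1071)²*(1/3048824) = 114374/50059 + (-5211/5)²*(1/3048824) = 114374/50059 + (27154521/25)*(1/3048824) = 114374/50059 + 27154521/76220600 = 10076983071139/3815527015400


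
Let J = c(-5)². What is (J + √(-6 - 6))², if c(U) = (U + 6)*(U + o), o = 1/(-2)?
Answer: 14449/16 + 121*I*√3 ≈ 903.06 + 209.58*I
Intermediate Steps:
o = -½ ≈ -0.50000
c(U) = (6 + U)*(-½ + U) (c(U) = (U + 6)*(U - ½) = (6 + U)*(-½ + U))
J = 121/4 (J = (-3 + (-5)² + (11/2)*(-5))² = (-3 + 25 - 55/2)² = (-11/2)² = 121/4 ≈ 30.250)
(J + √(-6 - 6))² = (121/4 + √(-6 - 6))² = (121/4 + √(-12))² = (121/4 + 2*I*√3)²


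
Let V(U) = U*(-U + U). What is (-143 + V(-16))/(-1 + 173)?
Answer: -143/172 ≈ -0.83140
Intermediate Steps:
V(U) = 0 (V(U) = U*0 = 0)
(-143 + V(-16))/(-1 + 173) = (-143 + 0)/(-1 + 173) = -143/172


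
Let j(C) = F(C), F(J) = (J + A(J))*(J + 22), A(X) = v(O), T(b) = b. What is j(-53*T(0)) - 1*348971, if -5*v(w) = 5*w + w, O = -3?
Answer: -1744459/5 ≈ -3.4889e+5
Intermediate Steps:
v(w) = -6*w/5 (v(w) = -(5*w + w)/5 = -6*w/5)
A(X) = 18/5 (A(X) = -6/5*(-3) = 18/5)
F(J) = (22 + J)*(18/5 + J) (F(J) = (J + 18/5)*(J + 22) = (18/5 + J)*(22 + J) = (22 + J)*(18/5 + J))
j(C) = 396/5 + C**2 + 128*C/5
j(-53*T(0)) - 1*348971 = (396/5 + (-53*0)**2 + 128*(-53*0)/5) - 1*348971 = (396/5 + 0**2 + (128/5)*0) - 348971 = (396/5 + 0 + 0) - 348971 = 396/5 - 348971 = -1744459/5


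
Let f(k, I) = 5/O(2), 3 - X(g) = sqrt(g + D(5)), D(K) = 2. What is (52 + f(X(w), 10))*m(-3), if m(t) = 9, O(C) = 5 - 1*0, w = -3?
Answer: 477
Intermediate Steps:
O(C) = 5 (O(C) = 5 + 0 = 5)
X(g) = 3 - sqrt(2 + g) (X(g) = 3 - sqrt(g + 2) = 3 - sqrt(2 + g))
f(k, I) = 1 (f(k, I) = 5/5 = 5*(1/5) = 1)
(52 + f(X(w), 10))*m(-3) = (52 + 1)*9 = 53*9 = 477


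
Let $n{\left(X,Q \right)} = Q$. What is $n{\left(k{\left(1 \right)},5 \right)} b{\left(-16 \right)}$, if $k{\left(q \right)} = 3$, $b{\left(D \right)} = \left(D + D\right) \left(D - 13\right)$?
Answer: $4640$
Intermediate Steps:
$b{\left(D \right)} = 2 D \left(-13 + D\right)$
$n{\left(k{\left(1 \right)},5 \right)} b{\left(-16 \right)} = 5 \cdot 2 \left(-16\right) \left(-13 - 16\right) = 5 \cdot 2 \left(-16\right) \left(-29\right) = 5 \cdot 928 = 4640$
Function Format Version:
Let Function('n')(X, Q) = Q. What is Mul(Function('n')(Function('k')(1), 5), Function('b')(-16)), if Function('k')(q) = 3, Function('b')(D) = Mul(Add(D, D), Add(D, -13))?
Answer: 4640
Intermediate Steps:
Function('b')(D) = Mul(2, D, Add(-13, D)) (Function('b')(D) = Mul(Mul(2, D), Add(-13, D)) = Mul(2, D, Add(-13, D)))
Mul(Function('n')(Function('k')(1), 5), Function('b')(-16)) = Mul(5, Mul(2, -16, Add(-13, -16))) = Mul(5, Mul(2, -16, -29)) = Mul(5, 928) = 4640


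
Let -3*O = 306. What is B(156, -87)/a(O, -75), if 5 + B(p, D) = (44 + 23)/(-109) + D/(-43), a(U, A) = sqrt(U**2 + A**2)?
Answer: -5611*sqrt(1781)/8347547 ≈ -0.028367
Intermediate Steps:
O = -102 (O = -1/3*306 = -102)
a(U, A) = sqrt(A**2 + U**2)
B(p, D) = -612/109 - D/43 (B(p, D) = -5 + ((44 + 23)/(-109) + D/(-43)) = -5 + (67*(-1/109) + D*(-1/43)) = -5 + (-67/109 - D/43) = -612/109 - D/43)
B(156, -87)/a(O, -75) = (-612/109 - 1/43*(-87))/(sqrt((-75)**2 + (-102)**2)) = (-612/109 + 87/43)/(sqrt(5625 + 10404)) = -16833*sqrt(1781)/5343/4687 = -5611*sqrt(1781)/8347547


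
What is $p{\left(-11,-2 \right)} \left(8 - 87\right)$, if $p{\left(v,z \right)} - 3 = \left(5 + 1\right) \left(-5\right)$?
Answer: $2133$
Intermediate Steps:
$p{\left(v,z \right)} = -27$ ($p{\left(v,z \right)} = 3 + \left(5 + 1\right) \left(-5\right) = 3 + 6 \left(-5\right) = 3 - 30 = -27$)
$p{\left(-11,-2 \right)} \left(8 - 87\right) = - 27 \left(8 - 87\right) = \left(-27\right) \left(-79\right) = 2133$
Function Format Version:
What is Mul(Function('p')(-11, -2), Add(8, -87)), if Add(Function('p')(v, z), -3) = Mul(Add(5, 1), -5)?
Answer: 2133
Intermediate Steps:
Function('p')(v, z) = -27 (Function('p')(v, z) = Add(3, Mul(Add(5, 1), -5)) = Add(3, Mul(6, -5)) = Add(3, -30) = -27)
Mul(Function('p')(-11, -2), Add(8, -87)) = Mul(-27, Add(8, -87)) = Mul(-27, -79) = 2133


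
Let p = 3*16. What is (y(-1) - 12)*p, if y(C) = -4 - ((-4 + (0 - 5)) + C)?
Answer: -288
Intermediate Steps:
p = 48
y(C) = 5 - C (y(C) = -4 - ((-4 - 5) + C) = -4 - (-9 + C) = -4 + (9 - C) = 5 - C)
(y(-1) - 12)*p = ((5 - 1*(-1)) - 12)*48 = ((5 + 1) - 12)*48 = (6 - 12)*48 = -6*48 = -288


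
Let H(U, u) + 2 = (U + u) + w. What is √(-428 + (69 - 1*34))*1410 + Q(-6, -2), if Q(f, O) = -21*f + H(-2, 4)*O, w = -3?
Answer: 132 + 1410*I*√393 ≈ 132.0 + 27952.0*I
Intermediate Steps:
H(U, u) = -5 + U + u (H(U, u) = -2 + ((U + u) - 3) = -2 + (-3 + U + u) = -5 + U + u)
Q(f, O) = -21*f - 3*O (Q(f, O) = -21*f + (-5 - 2 + 4)*O = -21*f - 3*O)
√(-428 + (69 - 1*34))*1410 + Q(-6, -2) = √(-428 + (69 - 1*34))*1410 + (-21*(-6) - 3*(-2)) = √(-428 + (69 - 34))*1410 + (126 + 6) = √(-428 + 35)*1410 + 132 = √(-393)*1410 + 132 = (I*√393)*1410 + 132 = 1410*I*√393 + 132 = 132 + 1410*I*√393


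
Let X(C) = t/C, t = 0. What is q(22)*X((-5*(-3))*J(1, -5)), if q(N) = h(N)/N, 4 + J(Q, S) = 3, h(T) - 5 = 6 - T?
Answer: 0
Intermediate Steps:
h(T) = 11 - T (h(T) = 5 + (6 - T) = 11 - T)
J(Q, S) = -1 (J(Q, S) = -4 + 3 = -1)
q(N) = (11 - N)/N
X(C) = 0 (X(C) = 0/C = 0)
q(22)*X((-5*(-3))*J(1, -5)) = ((11 - 1*22)/22)*0 = ((11 - 22)/22)*0 = ((1/22)*(-11))*0 = -½*0 = 0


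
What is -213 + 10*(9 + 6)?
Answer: -63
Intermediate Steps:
-213 + 10*(9 + 6) = -213 + 10*15 = -213 + 150 = -63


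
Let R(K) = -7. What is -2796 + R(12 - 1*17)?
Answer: -2803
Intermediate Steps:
-2796 + R(12 - 1*17) = -2796 - 7 = -2803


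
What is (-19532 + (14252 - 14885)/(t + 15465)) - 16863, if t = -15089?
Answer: -13685153/376 ≈ -36397.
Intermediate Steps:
(-19532 + (14252 - 14885)/(t + 15465)) - 16863 = (-19532 + (14252 - 14885)/(-15089 + 15465)) - 16863 = (-19532 - 633/376) - 16863 = -7344665/376 - 16863 = -13685153/376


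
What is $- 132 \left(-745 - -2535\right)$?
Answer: $-236280$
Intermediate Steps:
$- 132 \left(-745 - -2535\right) = - 132 \left(-745 + 2535\right) = \left(-132\right) 1790 = -236280$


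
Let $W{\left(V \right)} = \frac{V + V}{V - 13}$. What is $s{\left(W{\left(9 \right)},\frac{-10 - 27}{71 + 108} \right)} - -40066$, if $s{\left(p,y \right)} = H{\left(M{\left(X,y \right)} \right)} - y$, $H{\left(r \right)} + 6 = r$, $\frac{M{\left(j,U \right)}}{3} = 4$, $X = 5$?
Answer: $\frac{7172925}{179} \approx 40072.0$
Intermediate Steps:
$M{\left(j,U \right)} = 12$ ($M{\left(j,U \right)} = 3 \cdot 4 = 12$)
$H{\left(r \right)} = -6 + r$
$W{\left(V \right)} = \frac{2 V}{-13 + V}$
$s{\left(p,y \right)} = 6 - y$ ($s{\left(p,y \right)} = \left(-6 + 12\right) - y = 6 - y$)
$s{\left(W{\left(9 \right)},\frac{-10 - 27}{71 + 108} \right)} - -40066 = \left(6 - \frac{-10 - 27}{71 + 108}\right) - -40066 = \left(6 - - \frac{37}{179}\right) + 40066 = \left(6 + \frac{37}{179}\right) + 40066 = \frac{1111}{179} + 40066 = \frac{7172925}{179}$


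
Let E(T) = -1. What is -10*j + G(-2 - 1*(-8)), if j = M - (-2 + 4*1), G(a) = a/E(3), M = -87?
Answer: 884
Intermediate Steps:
G(a) = -a (G(a) = a/(-1) = a*(-1) = -a)
j = -89 (j = -87 - (-2 + 4*1) = -87 - (-2 + 4) = -87 - 1*2 = -87 - 2 = -89)
-10*j + G(-2 - 1*(-8)) = -10*(-89) - (-2 - 1*(-8)) = 890 - (-2 + 8) = 890 - 1*6 = 890 - 6 = 884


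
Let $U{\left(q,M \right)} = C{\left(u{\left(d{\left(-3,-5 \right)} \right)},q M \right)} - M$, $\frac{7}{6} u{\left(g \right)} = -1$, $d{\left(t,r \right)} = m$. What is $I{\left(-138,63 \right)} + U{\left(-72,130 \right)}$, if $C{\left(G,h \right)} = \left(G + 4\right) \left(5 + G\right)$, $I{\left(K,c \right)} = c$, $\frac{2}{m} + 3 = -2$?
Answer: $- \frac{2645}{49} \approx -53.98$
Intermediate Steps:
$m = - \frac{2}{5}$ ($m = \frac{2}{-3 - 2} = \frac{2}{-5} = 2 \left(- \frac{1}{5}\right) = - \frac{2}{5} \approx -0.4$)
$d{\left(t,r \right)} = - \frac{2}{5}$
$u{\left(g \right)} = - \frac{6}{7}$ ($u{\left(g \right)} = \frac{6}{7} \left(-1\right) = - \frac{6}{7}$)
$C{\left(G,h \right)} = \left(4 + G\right) \left(5 + G\right)$
$U{\left(q,M \right)} = \frac{638}{49} - M$ ($U{\left(q,M \right)} = \left(20 + \left(- \frac{6}{7}\right)^{2} + 9 \left(- \frac{6}{7}\right)\right) - M = \left(20 + \frac{36}{49} - \frac{54}{7}\right) - M = \frac{638}{49} - M$)
$I{\left(-138,63 \right)} + U{\left(-72,130 \right)} = 63 + \left(\frac{638}{49} - 130\right) = 63 - \frac{5732}{49} = - \frac{2645}{49}$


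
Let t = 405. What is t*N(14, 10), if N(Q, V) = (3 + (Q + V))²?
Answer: 295245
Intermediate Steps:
N(Q, V) = (3 + Q + V)²
t*N(14, 10) = 405*(3 + 14 + 10)² = 405*27² = 405*729 = 295245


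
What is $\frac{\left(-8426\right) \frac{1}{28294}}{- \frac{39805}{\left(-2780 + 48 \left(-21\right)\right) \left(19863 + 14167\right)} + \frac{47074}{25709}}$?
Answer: $- \frac{5401172097128}{33214679285011} \approx -0.16261$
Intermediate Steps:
$\frac{\left(-8426\right) \frac{1}{28294}}{- \frac{39805}{\left(-2780 + 48 \left(-21\right)\right) \left(19863 + 14167\right)} + \frac{47074}{25709}} = \frac{\left(-8426\right) \frac{1}{28294}}{- \frac{39805}{\left(-2780 - 1008\right) 34030} + 47074 \cdot \frac{1}{25709}} = - \frac{4213}{14147 \left(- \frac{39805}{\left(-3788\right) 34030} + \frac{47074}{25709}\right)} = - \frac{4213}{14147 \left(- \frac{39805}{-128905640} + \frac{47074}{25709}\right)} = - \frac{4213}{14147 \left(\left(-39805\right) \left(- \frac{1}{128905640}\right) + \frac{47074}{25709}\right)} = - \frac{4213}{14147 \left(\frac{7961}{25781128} + \frac{47074}{25709}\right)} = - \frac{4213}{14147 \cdot \frac{1213825488821}{662807019752}} = \left(- \frac{4213}{14147}\right) \frac{662807019752}{1213825488821} = - \frac{5401172097128}{33214679285011}$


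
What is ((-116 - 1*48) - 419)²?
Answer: 339889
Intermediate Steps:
((-116 - 1*48) - 419)² = ((-116 - 48) - 419)² = (-164 - 419)² = (-583)² = 339889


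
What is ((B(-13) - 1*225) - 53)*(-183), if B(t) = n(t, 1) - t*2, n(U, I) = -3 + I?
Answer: 46482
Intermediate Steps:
B(t) = -2 - 2*t (B(t) = (-3 + 1) - t*2 = -2 - 2*t)
((B(-13) - 1*225) - 53)*(-183) = (((-2 - 2*(-13)) - 1*225) - 53)*(-183) = (((-2 + 26) - 225) - 53)*(-183) = ((24 - 225) - 53)*(-183) = (-201 - 53)*(-183) = -254*(-183) = 46482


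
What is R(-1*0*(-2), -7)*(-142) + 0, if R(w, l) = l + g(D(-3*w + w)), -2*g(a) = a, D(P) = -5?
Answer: 639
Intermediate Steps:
g(a) = -a/2
R(w, l) = 5/2 + l (R(w, l) = l - ½*(-5) = l + 5/2 = 5/2 + l)
R(-1*0*(-2), -7)*(-142) + 0 = (5/2 - 7)*(-142) + 0 = -9/2*(-142) + 0 = 639 + 0 = 639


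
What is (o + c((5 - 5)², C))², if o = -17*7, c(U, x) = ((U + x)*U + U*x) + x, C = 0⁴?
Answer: 14161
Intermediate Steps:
C = 0
c(U, x) = x + U*x + U*(U + x) (c(U, x) = (U*(U + x) + U*x) + x = (U*x + U*(U + x)) + x = x + U*x + U*(U + x))
o = -119
(o + c((5 - 5)², C))² = (-119 + (0 + ((5 - 5)²)² + 2*(5 - 5)²*0))² = (-119 + (0 + (0²)² + 2*0²*0))² = (-119 + (0 + 0² + 2*0*0))² = (-119 + (0 + 0 + 0))² = (-119 + 0)² = (-119)² = 14161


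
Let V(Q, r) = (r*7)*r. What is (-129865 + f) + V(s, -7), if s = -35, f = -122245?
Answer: -251767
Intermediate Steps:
V(Q, r) = 7*r**2 (V(Q, r) = (7*r)*r = 7*r**2)
(-129865 + f) + V(s, -7) = (-129865 - 122245) + 7*(-7)**2 = -252110 + 7*49 = -252110 + 343 = -251767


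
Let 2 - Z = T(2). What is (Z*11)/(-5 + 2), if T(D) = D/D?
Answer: -11/3 ≈ -3.6667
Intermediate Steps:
T(D) = 1
Z = 1 (Z = 2 - 1*1 = 2 - 1 = 1)
(Z*11)/(-5 + 2) = (1*11)/(-5 + 2) = 11/(-3) = 11*(-⅓) = -11/3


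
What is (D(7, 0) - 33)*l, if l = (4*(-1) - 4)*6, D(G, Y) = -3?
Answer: 1728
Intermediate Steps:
l = -48 (l = (-4 - 4)*6 = -8*6 = -48)
(D(7, 0) - 33)*l = (-3 - 33)*(-48) = -36*(-48) = 1728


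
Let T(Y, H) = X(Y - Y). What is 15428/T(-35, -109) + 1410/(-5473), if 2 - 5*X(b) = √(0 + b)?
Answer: 211092200/5473 ≈ 38570.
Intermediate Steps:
X(b) = ⅖ - √b/5 (X(b) = ⅖ - √(0 + b)/5 = ⅖ - √b/5)
T(Y, H) = ⅖ (T(Y, H) = ⅖ - √(Y - Y)/5 = ⅖ - √0/5 = ⅖ - ⅕*0 = ⅖ + 0 = ⅖)
15428/T(-35, -109) + 1410/(-5473) = 15428/(⅖) + 1410/(-5473) = 15428*(5/2) + 1410*(-1/5473) = 38570 - 1410/5473 = 211092200/5473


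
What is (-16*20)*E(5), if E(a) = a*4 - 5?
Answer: -4800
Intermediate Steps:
E(a) = -5 + 4*a (E(a) = 4*a - 5 = -5 + 4*a)
(-16*20)*E(5) = (-16*20)*(-5 + 4*5) = -320*(-5 + 20) = -320*15 = -4800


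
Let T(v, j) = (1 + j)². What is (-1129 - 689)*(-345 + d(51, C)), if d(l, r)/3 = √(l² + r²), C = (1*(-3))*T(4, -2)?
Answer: 627210 - 16362*√290 ≈ 3.4858e+5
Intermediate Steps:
C = -3 (C = (1*(-3))*(1 - 2)² = -3*(-1)² = -3*1 = -3)
d(l, r) = 3*√(l² + r²)
(-1129 - 689)*(-345 + d(51, C)) = (-1129 - 689)*(-345 + 3*√(51² + (-3)²)) = -1818*(-345 + 3*√(2601 + 9)) = -1818*(-345 + 3*√2610) = -1818*(-345 + 3*(3*√290)) = -1818*(-345 + 9*√290) = 627210 - 16362*√290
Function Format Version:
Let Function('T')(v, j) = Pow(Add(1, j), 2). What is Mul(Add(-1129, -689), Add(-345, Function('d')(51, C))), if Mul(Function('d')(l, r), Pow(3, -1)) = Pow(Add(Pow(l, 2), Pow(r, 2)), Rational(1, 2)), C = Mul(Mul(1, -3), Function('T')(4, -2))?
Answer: Add(627210, Mul(-16362, Pow(290, Rational(1, 2)))) ≈ 3.4858e+5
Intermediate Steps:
C = -3 (C = Mul(Mul(1, -3), Pow(Add(1, -2), 2)) = Mul(-3, Pow(-1, 2)) = Mul(-3, 1) = -3)
Function('d')(l, r) = Mul(3, Pow(Add(Pow(l, 2), Pow(r, 2)), Rational(1, 2)))
Mul(Add(-1129, -689), Add(-345, Function('d')(51, C))) = Mul(Add(-1129, -689), Add(-345, Mul(3, Pow(Add(Pow(51, 2), Pow(-3, 2)), Rational(1, 2))))) = Mul(-1818, Add(-345, Mul(3, Pow(Add(2601, 9), Rational(1, 2))))) = Mul(-1818, Add(-345, Mul(3, Pow(2610, Rational(1, 2))))) = Mul(-1818, Add(-345, Mul(3, Mul(3, Pow(290, Rational(1, 2)))))) = Mul(-1818, Add(-345, Mul(9, Pow(290, Rational(1, 2))))) = Add(627210, Mul(-16362, Pow(290, Rational(1, 2))))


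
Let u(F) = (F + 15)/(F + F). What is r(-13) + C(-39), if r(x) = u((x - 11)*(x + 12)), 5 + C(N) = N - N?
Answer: -67/16 ≈ -4.1875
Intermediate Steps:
C(N) = -5 (C(N) = -5 + (N - N) = -5 + 0 = -5)
u(F) = (15 + F)/(2*F) (u(F) = (15 + F)/((2*F)) = (15 + F)*(1/(2*F)) = (15 + F)/(2*F))
r(x) = (15 + (-11 + x)*(12 + x))/(2*(-11 + x)*(12 + x)) (r(x) = (15 + (x - 11)*(x + 12))/(2*(((x - 11)*(x + 12)))) = (15 + (-11 + x)*(12 + x))/(2*(((-11 + x)*(12 + x)))) = (1/((-11 + x)*(12 + x)))*(15 + (-11 + x)*(12 + x))/2 = (15 + (-11 + x)*(12 + x))/(2*(-11 + x)*(12 + x)))
r(-13) + C(-39) = (-117 - 13 + (-13)²)/(2*(-132 - 13 + (-13)²)) - 5 = (-117 - 13 + 169)/(2*(-132 - 13 + 169)) - 5 = (½)*39/24 - 5 = (½)*(1/24)*39 - 5 = 13/16 - 5 = -67/16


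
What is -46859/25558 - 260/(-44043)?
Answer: -2057165857/1125650994 ≈ -1.8275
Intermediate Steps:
-46859/25558 - 260/(-44043) = -46859*1/25558 - 260*(-1/44043) = -46859/25558 + 260/44043 = -2057165857/1125650994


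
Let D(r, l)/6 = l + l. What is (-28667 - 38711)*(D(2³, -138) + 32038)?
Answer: -2047078396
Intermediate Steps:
D(r, l) = 12*l (D(r, l) = 6*(l + l) = 6*(2*l) = 12*l)
(-28667 - 38711)*(D(2³, -138) + 32038) = (-28667 - 38711)*(12*(-138) + 32038) = -67378*(-1656 + 32038) = -67378*30382 = -2047078396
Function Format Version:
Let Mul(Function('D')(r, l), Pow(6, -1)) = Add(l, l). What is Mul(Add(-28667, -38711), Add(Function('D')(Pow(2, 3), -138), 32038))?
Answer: -2047078396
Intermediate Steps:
Function('D')(r, l) = Mul(12, l) (Function('D')(r, l) = Mul(6, Add(l, l)) = Mul(6, Mul(2, l)) = Mul(12, l))
Mul(Add(-28667, -38711), Add(Function('D')(Pow(2, 3), -138), 32038)) = Mul(Add(-28667, -38711), Add(Mul(12, -138), 32038)) = Mul(-67378, Add(-1656, 32038)) = Mul(-67378, 30382) = -2047078396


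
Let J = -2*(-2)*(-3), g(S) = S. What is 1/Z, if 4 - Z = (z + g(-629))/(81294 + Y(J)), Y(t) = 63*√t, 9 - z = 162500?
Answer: 1240491423/7451054552 + 642285*I*√3/7451054552 ≈ 0.16649 + 0.0001493*I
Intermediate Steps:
z = -162491 (z = 9 - 1*162500 = 9 - 162500 = -162491)
J = -12 (J = 4*(-3) = -12)
Z = 4 + 163120/(81294 + 126*I*√3) (Z = 4 - (-162491 - 629)/(81294 + 63*√(-12)) = 4 - (-163120)/(81294 + 63*(2*I*√3)) = 4 - (-163120)/(81294 + 126*I*√3) = 4 + 163120/(81294 + 126*I*√3) ≈ 6.0065 - 0.0053866*I)
1/Z = 1/(826994282/137682543 - 142730*I*√3/45894181)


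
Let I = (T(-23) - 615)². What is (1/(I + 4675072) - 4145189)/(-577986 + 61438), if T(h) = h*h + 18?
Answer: 19398224382543/2417287609408 ≈ 8.0248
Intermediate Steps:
T(h) = 18 + h² (T(h) = h² + 18 = 18 + h²)
I = 4624 (I = ((18 + (-23)²) - 615)² = ((18 + 529) - 615)² = (547 - 615)² = (-68)² = 4624)
(1/(I + 4675072) - 4145189)/(-577986 + 61438) = (1/(4624 + 4675072) - 4145189)/(-577986 + 61438) = (1/4679696 - 4145189)/(-516548) = (1/4679696 - 4145189)*(-1/516548) = -19398224382543/4679696*(-1/516548) = 19398224382543/2417287609408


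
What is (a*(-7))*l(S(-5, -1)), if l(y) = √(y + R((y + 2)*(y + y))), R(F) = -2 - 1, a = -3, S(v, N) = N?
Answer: 42*I ≈ 42.0*I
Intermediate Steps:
R(F) = -3
l(y) = √(-3 + y) (l(y) = √(y - 3) = √(-3 + y))
(a*(-7))*l(S(-5, -1)) = (-3*(-7))*√(-3 - 1) = 21*√(-4) = 21*(2*I) = 42*I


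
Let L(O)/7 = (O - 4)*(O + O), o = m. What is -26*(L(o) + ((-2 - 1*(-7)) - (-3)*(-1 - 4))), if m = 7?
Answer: -7384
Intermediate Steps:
o = 7
L(O) = 14*O*(-4 + O) (L(O) = 7*((O - 4)*(O + O)) = 7*((-4 + O)*(2*O)) = 7*(2*O*(-4 + O)) = 14*O*(-4 + O))
-26*(L(o) + ((-2 - 1*(-7)) - (-3)*(-1 - 4))) = -26*(14*7*(-4 + 7) + ((-2 - 1*(-7)) - (-3)*(-1 - 4))) = -26*(14*7*3 + ((-2 + 7) - (-3)*(-5))) = -26*(294 + (5 - 1*15)) = -26*(294 + (5 - 15)) = -26*(294 - 10) = -26*284 = -7384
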